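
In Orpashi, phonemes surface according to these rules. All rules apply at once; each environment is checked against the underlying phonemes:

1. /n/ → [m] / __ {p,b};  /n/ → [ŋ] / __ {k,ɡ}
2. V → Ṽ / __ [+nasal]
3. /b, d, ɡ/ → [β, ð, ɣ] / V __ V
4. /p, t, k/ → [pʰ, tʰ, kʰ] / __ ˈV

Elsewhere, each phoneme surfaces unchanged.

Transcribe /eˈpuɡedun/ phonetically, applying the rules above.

/e/ — word-initial; rule 2 does not apply here → [e].
/p/ (between /e/ and /u/): immediately before a stressed vowel, so rule 4 applies → [pʰ].
/u/ — between /p/ and /ɡ/; rule 2 does not apply here → [u].
/ɡ/ — between /u/ and /e/, between two vowels — surfaces as [ɣ] (rule 3).
/e/ (between /ɡ/ and /d/): rule 2 targets it, but not before a nasal consonant → unchanged [e].
Rule 3 applies to /d/ (between /e/ and /u/: between two vowels) → [ð].
/u/ (between /d/ and /n/) occurs before a nasal consonant → [ũ] by rule 2.
/n/ — word-final; rule 1 does not apply here → [n].

[eˈpʰuɣeðũn]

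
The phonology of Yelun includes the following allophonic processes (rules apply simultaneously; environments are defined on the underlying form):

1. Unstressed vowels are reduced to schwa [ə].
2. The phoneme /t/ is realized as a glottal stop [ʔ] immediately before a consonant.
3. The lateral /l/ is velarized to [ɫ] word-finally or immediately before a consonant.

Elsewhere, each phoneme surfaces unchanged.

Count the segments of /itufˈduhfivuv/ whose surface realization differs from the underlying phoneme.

Segments that undergo a rule: /i/ → [ə] (rule 1); /u/ → [ə] (rule 1); /i/ → [ə] (rule 1); /u/ → [ə] (rule 1).
All other segments surface unchanged.

4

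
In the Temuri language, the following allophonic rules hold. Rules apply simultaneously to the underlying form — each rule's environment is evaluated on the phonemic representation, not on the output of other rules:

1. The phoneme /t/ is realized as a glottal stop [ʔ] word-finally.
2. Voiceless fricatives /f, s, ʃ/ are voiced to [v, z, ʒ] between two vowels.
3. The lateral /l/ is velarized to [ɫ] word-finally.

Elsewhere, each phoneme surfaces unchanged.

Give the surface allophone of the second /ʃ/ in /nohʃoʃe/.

/ʃ/ (between /o/ and /e/): between two vowels, so rule 2 applies → [ʒ].

[ʒ]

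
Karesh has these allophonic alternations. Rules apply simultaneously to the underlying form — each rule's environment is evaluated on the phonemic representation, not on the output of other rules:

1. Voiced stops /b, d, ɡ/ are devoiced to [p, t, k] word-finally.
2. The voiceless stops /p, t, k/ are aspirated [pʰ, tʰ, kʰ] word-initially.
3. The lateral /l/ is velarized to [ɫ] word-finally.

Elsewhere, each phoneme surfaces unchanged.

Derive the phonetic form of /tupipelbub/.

[tʰupipelbup]

/t/ — word-initial, word-initially — surfaces as [tʰ] (rule 2).
/u/ — not in any rule's target class → [u].
/p/ — between /u/ and /i/; rule 2 does not apply here → [p].
/i/ — not in any rule's target class → [i].
/p/ (between /i/ and /e/): rule 2 targets it, but not word-initially → unchanged [p].
/e/ (between /p/ and /l/): no rule targets it → [e].
/l/ (between /e/ and /b/) fails the environment for rule 3, so it stays [l].
/b/ — between /l/ and /u/; rule 1 does not apply here → [b].
/u/ — not in any rule's target class → [u].
/b/ (word-final): word-finally, so rule 1 applies → [p].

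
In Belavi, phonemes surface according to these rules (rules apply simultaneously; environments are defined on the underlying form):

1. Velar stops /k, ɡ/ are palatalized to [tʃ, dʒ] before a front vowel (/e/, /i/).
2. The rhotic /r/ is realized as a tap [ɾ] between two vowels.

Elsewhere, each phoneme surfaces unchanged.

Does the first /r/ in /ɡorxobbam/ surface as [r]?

Yes

/r/ (between /o/ and /x/) is in the target of rule 2 but the environment (between two vowels) is not met → [r].
The actual realization is [r], which matches [r].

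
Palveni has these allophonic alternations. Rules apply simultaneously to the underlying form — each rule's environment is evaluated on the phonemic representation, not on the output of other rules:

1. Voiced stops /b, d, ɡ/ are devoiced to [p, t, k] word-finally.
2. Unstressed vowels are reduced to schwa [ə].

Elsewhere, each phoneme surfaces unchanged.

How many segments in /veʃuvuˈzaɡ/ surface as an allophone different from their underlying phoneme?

Segments that undergo a rule: /e/ → [ə] (rule 2); /u/ → [ə] (rule 2); /u/ → [ə] (rule 2); /ɡ/ → [k] (rule 1).
All other segments surface unchanged.

4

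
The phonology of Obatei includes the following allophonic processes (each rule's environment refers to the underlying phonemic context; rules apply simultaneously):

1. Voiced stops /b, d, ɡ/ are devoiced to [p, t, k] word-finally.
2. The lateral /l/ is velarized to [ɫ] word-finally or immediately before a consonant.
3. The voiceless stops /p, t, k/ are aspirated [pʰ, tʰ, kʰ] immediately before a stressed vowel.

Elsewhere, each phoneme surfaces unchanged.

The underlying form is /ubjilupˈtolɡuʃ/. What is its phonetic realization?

/u/ stays [u].
/b/ (between /u/ and /j/): rule 1 targets it, but not word-finally → unchanged [b].
/j/ — not in any rule's target class → [j].
/i/ — not in any rule's target class → [i].
/l/ (between /i/ and /u/) is in the target of rule 2 but the environment (word-finally or immediately before a consonant) is not met → [l].
/u/ — not in any rule's target class → [u].
/p/ — between /u/ and /t/; rule 3 does not apply here → [p].
/t/ (between /p/ and /o/) occurs immediately before a stressed vowel → [tʰ] by rule 3.
/o/ stays [o].
/l/ meets the environment for rule 2 (word-finally or immediately before a consonant) → [ɫ].
/ɡ/ (between /l/ and /u/) is in the target of rule 1 but the environment (word-finally) is not met → [ɡ].
/u/ (between /ɡ/ and /ʃ/) is unaffected → [u].
/ʃ/ stays [ʃ].

[ubjilupˈtʰoɫɡuʃ]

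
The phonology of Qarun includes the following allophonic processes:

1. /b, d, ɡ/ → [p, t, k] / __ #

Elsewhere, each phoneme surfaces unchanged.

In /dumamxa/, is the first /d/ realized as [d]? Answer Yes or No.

/d/ (word-initial) fails the environment for rule 1, so it stays [d].
The actual realization is [d], which matches [d].

Yes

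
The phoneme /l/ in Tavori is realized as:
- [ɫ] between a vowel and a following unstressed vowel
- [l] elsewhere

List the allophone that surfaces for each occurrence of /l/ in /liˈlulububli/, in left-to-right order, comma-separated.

[l], [l], [ɫ], [l]

Occurrence 1 (position 1): no conditioning environment matches → elsewhere allophone [l].
Occurrence 2 (position 3): no conditioning environment matches → elsewhere allophone [l].
Occurrence 3 (position 5): between a vowel and a following unstressed vowel → [ɫ].
Occurrence 4 (position 10): no conditioning environment matches → elsewhere allophone [l].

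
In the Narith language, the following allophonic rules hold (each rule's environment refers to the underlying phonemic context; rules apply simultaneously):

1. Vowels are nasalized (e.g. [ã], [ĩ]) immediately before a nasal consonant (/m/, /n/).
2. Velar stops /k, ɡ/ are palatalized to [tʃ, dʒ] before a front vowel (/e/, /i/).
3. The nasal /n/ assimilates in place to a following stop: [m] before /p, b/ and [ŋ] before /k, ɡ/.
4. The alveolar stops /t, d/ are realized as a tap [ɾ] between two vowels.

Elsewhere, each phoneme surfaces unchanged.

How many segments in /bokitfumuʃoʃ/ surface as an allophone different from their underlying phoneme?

Segments that undergo a rule: /k/ → [tʃ] (rule 2); /u/ → [ũ] (rule 1).
All other segments surface unchanged.

2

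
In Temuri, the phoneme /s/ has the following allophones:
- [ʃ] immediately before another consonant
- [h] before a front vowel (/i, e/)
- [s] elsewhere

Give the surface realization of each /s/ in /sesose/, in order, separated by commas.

[h], [s], [h]

Occurrence 1 (position 1): before a front vowel (/i, e/) → [h].
Occurrence 2 (position 3): no conditioning environment matches → elsewhere allophone [s].
Occurrence 3 (position 5): before a front vowel (/i, e/) → [h].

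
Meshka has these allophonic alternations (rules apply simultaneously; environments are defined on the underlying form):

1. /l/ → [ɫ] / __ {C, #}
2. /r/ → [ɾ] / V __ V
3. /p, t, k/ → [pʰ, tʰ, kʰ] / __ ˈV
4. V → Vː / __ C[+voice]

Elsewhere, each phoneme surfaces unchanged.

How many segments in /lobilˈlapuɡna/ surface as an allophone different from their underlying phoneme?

Segments that undergo a rule: /o/ → [oː] (rule 4); /i/ → [iː] (rule 4); /l/ → [ɫ] (rule 1); /u/ → [uː] (rule 4).
All other segments surface unchanged.

4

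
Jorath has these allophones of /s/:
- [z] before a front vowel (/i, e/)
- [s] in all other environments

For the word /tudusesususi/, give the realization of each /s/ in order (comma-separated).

[z], [s], [s], [z]

Occurrence 1 (position 5): before a front vowel (/i, e/) → [z].
Occurrence 2 (position 7): no conditioning environment matches → elsewhere allophone [s].
Occurrence 3 (position 9): no conditioning environment matches → elsewhere allophone [s].
Occurrence 4 (position 11): before a front vowel (/i, e/) → [z].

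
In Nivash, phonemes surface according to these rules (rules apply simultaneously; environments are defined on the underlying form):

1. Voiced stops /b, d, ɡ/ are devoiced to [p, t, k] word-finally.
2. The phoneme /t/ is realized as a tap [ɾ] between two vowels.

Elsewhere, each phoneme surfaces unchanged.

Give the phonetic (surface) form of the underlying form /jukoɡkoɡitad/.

[jukoɡkoɡiɾat]

/j/ stays [j].
/u/ stays [u].
/k/ — not in any rule's target class → [k].
/o/ stays [o].
/ɡ/ (between /o/ and /k/): rule 1 targets it, but not word-finally → unchanged [ɡ].
/k/ — not in any rule's target class → [k].
/o/ stays [o].
/ɡ/ (between /o/ and /i/) is in the target of rule 1 but the environment (word-finally) is not met → [ɡ].
/i/ (between /ɡ/ and /t/) is unaffected → [i].
/t/ — between /i/ and /a/, between two vowels — surfaces as [ɾ] (rule 2).
/a/ — not in any rule's target class → [a].
Rule 1 applies to /d/ (word-final: word-finally) → [t].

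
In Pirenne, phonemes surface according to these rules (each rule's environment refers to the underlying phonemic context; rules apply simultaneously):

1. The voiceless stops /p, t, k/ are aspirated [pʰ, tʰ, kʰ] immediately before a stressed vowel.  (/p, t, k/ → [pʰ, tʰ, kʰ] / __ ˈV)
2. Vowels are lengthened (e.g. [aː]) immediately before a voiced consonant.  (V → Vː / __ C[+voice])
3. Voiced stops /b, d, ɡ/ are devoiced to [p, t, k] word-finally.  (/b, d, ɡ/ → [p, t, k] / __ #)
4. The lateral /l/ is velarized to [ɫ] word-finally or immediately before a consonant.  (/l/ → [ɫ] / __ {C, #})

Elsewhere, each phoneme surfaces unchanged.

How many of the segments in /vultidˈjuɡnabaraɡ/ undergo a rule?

8

Segments that undergo a rule: /u/ → [uː] (rule 2); /l/ → [ɫ] (rule 4); /i/ → [iː] (rule 2); /u/ → [uː] (rule 2); /a/ → [aː] (rule 2); /a/ → [aː] (rule 2); /a/ → [aː] (rule 2); /ɡ/ → [k] (rule 3).
All other segments surface unchanged.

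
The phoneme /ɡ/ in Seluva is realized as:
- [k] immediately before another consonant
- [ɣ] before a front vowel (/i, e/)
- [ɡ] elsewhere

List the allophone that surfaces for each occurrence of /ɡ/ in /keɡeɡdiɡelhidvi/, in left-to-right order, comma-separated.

[ɣ], [k], [ɣ]

Occurrence 1 (position 3): before a front vowel (/i, e/) → [ɣ].
Occurrence 2 (position 5): immediately before another consonant → [k].
Occurrence 3 (position 8): before a front vowel (/i, e/) → [ɣ].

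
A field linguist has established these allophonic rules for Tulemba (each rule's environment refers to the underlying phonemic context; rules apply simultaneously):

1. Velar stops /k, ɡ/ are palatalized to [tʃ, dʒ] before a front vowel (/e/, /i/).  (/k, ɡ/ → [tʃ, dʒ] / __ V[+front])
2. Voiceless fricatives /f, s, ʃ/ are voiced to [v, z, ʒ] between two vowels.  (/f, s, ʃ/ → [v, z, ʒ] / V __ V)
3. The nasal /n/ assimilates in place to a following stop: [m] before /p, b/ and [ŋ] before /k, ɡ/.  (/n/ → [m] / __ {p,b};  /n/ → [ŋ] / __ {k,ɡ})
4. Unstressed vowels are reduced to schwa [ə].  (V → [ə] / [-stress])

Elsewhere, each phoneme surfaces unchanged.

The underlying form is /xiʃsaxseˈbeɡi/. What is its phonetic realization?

[xəʃsəxsəˈbedʒə]

/x/ (word-initial): no rule targets it → [x].
/i/ meets the environment for rule 4 (in an unstressed syllable) → [ə].
/ʃ/ (between /i/ and /s/): rule 2 targets it, but not between two vowels → unchanged [ʃ].
/s/ (between /ʃ/ and /a/) is in the target of rule 2 but the environment (between two vowels) is not met → [s].
/a/ — between /s/ and /x/, in an unstressed syllable — surfaces as [ə] (rule 4).
/x/ stays [x].
/s/ (between /x/ and /e/): rule 2 targets it, but not between two vowels → unchanged [s].
/e/ (between /s/ and /b/): in an unstressed syllable, so rule 4 applies → [ə].
/b/ stays [b].
/e/ — between /b/ and /ɡ/; rule 4 does not apply here → [e].
/ɡ/ — between /e/ and /i/, before a front vowel — surfaces as [dʒ] (rule 1).
/i/ — word-final, in an unstressed syllable — surfaces as [ə] (rule 4).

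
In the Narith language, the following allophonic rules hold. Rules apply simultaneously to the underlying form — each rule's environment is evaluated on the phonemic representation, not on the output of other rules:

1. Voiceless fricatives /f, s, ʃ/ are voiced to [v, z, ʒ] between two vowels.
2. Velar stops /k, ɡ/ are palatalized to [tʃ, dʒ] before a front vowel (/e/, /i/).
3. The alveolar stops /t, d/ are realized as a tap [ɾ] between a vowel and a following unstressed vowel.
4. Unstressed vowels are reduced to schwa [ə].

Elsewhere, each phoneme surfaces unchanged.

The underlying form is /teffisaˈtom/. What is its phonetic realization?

[təffəzəˈtom]

/t/ — word-initial; rule 3 does not apply here → [t].
/e/ (between /t/ and /f/) occurs in an unstressed syllable → [ə] by rule 4.
/f/ — between /e/ and /f/; rule 1 does not apply here → [f].
/f/ (between /f/ and /i/) fails the environment for rule 1, so it stays [f].
Rule 4 applies to /i/ (between /f/ and /s/: in an unstressed syllable) → [ə].
/s/ — between /i/ and /a/, between two vowels — surfaces as [z] (rule 1).
/a/ meets the environment for rule 4 (in an unstressed syllable) → [ə].
/t/ (between /a/ and /o/) is in the target of rule 3 but the environment (between a vowel and a following unstressed vowel) is not met → [t].
/o/ (between /t/ and /m/) is in the target of rule 4 but the environment (in an unstressed syllable) is not met → [o].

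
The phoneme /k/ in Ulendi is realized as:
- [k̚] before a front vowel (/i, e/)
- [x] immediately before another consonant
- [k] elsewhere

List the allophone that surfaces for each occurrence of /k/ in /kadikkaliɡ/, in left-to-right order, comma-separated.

[k], [x], [k]

Occurrence 1 (position 1): no conditioning environment matches → elsewhere allophone [k].
Occurrence 2 (position 5): immediately before another consonant → [x].
Occurrence 3 (position 6): no conditioning environment matches → elsewhere allophone [k].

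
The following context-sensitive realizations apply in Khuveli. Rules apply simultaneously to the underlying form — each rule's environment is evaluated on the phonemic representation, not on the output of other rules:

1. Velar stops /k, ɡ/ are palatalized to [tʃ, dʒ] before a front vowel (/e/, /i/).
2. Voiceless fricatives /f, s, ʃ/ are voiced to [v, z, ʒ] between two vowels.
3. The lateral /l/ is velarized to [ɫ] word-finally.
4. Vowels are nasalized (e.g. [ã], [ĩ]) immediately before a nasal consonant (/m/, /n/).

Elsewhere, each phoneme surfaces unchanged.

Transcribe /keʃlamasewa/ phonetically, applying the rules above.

[tʃeʃlãmazewa]

/k/ — word-initial, before a front vowel — surfaces as [tʃ] (rule 1).
/e/ (between /k/ and /ʃ/): rule 4 targets it, but not before a nasal consonant → unchanged [e].
/ʃ/ (between /e/ and /l/) is in the target of rule 2 but the environment (between two vowels) is not met → [ʃ].
/l/ (between /ʃ/ and /a/): rule 3 targets it, but not word-finally → unchanged [l].
/a/ (between /l/ and /m/): before a nasal consonant, so rule 4 applies → [ã].
/m/ — not in any rule's target class → [m].
/a/ (between /m/ and /s/) fails the environment for rule 4, so it stays [a].
/s/ (between /a/ and /e/) occurs between two vowels → [z] by rule 2.
/e/ (between /s/ and /w/) fails the environment for rule 4, so it stays [e].
/w/ stays [w].
/a/ (word-final) fails the environment for rule 4, so it stays [a].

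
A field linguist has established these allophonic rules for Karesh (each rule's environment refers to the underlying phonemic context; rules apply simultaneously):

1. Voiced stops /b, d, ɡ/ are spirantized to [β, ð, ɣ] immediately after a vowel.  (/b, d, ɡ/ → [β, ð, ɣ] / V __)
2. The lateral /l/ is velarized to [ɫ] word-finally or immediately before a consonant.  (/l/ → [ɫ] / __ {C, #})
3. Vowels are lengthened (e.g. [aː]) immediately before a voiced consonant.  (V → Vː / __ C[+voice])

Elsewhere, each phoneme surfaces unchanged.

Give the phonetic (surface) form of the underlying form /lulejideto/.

[luːleːjiːðeto]

/l/ — word-initial; rule 2 does not apply here → [l].
/u/ (between /l/ and /l/) occurs before a voiced consonant → [uː] by rule 3.
/l/ — between /u/ and /e/; rule 2 does not apply here → [l].
/e/ meets the environment for rule 3 (before a voiced consonant) → [eː].
/j/ — not in any rule's target class → [j].
/i/ (between /j/ and /d/): before a voiced consonant, so rule 3 applies → [iː].
/d/ (between /i/ and /e/): immediately after a vowel, so rule 1 applies → [ð].
/e/ (between /d/ and /t/) fails the environment for rule 3, so it stays [e].
/t/ stays [t].
/o/ (word-final) is in the target of rule 3 but the environment (before a voiced consonant) is not met → [o].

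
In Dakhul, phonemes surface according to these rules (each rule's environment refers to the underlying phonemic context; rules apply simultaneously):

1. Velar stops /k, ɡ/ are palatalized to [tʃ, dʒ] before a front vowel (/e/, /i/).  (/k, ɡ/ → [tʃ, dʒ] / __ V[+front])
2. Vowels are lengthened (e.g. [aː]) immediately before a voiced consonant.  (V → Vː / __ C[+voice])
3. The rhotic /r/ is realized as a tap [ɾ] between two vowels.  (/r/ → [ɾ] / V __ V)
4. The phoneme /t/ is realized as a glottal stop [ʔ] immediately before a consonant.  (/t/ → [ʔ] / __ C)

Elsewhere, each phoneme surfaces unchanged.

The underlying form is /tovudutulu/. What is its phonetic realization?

/t/ (word-initial): rule 4 targets it, but not immediately before a consonant → unchanged [t].
/o/ — between /t/ and /v/, before a voiced consonant — surfaces as [oː] (rule 2).
/v/ stays [v].
/u/ — between /v/ and /d/, before a voiced consonant — surfaces as [uː] (rule 2).
/d/ stays [d].
/u/ (between /d/ and /t/): rule 2 targets it, but not before a voiced consonant → unchanged [u].
/t/ (between /u/ and /u/): rule 4 targets it, but not immediately before a consonant → unchanged [t].
/u/ — between /t/ and /l/, before a voiced consonant — surfaces as [uː] (rule 2).
/l/ (between /u/ and /u/) is unaffected → [l].
/u/ — word-final; rule 2 does not apply here → [u].

[toːvuːdutuːlu]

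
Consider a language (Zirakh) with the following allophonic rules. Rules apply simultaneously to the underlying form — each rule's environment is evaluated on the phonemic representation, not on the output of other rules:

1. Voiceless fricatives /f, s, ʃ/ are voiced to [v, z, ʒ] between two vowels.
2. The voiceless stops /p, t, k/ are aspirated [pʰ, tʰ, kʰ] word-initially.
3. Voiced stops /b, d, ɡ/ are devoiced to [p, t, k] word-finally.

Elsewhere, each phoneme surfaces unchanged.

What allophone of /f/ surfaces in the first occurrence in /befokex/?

[v]

/f/ (between /e/ and /o/): between two vowels, so rule 1 applies → [v].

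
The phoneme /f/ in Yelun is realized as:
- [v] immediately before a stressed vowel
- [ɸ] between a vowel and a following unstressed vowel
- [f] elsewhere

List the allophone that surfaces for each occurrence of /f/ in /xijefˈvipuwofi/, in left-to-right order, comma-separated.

[f], [ɸ]

Occurrence 1 (position 5): no conditioning environment matches → elsewhere allophone [f].
Occurrence 2 (position 12): between a vowel and a following unstressed vowel → [ɸ].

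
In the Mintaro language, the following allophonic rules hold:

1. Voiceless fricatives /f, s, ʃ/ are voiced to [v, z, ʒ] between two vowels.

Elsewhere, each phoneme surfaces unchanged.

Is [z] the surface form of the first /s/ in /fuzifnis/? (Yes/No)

No

/s/ (word-final) is in the target of rule 1 but the environment (between two vowels) is not met → [s].
The actual realization is [s], not [z].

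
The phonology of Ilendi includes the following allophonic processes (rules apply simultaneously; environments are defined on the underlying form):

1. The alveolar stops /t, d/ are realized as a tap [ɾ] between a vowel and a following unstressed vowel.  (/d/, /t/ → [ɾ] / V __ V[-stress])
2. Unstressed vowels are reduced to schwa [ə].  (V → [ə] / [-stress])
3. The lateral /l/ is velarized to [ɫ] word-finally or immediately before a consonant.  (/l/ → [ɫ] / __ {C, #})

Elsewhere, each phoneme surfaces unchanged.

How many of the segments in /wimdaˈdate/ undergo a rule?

4

Segments that undergo a rule: /i/ → [ə] (rule 2); /a/ → [ə] (rule 2); /t/ → [ɾ] (rule 1); /e/ → [ə] (rule 2).
All other segments surface unchanged.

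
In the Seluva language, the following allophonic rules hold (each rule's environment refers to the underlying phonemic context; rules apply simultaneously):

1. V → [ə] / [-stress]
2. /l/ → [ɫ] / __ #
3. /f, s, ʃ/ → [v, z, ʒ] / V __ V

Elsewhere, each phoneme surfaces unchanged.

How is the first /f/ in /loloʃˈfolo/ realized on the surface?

[f]

/f/ — between /ʃ/ and /o/; rule 3 does not apply here → [f].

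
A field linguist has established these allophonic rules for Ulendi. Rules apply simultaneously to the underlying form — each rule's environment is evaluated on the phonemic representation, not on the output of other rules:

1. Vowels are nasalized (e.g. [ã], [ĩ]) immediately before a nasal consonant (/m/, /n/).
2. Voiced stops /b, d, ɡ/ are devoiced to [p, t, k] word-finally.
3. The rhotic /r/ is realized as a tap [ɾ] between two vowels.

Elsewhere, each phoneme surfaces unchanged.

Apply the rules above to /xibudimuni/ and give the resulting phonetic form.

[xibudĩmũni]

/x/ (word-initial): no rule targets it → [x].
/i/ (between /x/ and /b/) is in the target of rule 1 but the environment (before a nasal consonant) is not met → [i].
/b/ (between /i/ and /u/): rule 2 targets it, but not word-finally → unchanged [b].
/u/ — between /b/ and /d/; rule 1 does not apply here → [u].
/d/ (between /u/ and /i/) fails the environment for rule 2, so it stays [d].
/i/ meets the environment for rule 1 (before a nasal consonant) → [ĩ].
/m/ (between /i/ and /u/): no rule targets it → [m].
/u/ (between /m/ and /n/): before a nasal consonant, so rule 1 applies → [ũ].
/n/ (between /u/ and /i/): no rule targets it → [n].
/i/ — word-final; rule 1 does not apply here → [i].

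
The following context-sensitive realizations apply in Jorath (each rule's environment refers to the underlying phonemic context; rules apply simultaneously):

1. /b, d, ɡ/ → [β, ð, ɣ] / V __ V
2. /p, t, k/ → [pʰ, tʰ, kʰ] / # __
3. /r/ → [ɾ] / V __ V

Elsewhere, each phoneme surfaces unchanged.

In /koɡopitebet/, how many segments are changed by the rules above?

Segments that undergo a rule: /k/ → [kʰ] (rule 2); /ɡ/ → [ɣ] (rule 1); /b/ → [β] (rule 1).
All other segments surface unchanged.

3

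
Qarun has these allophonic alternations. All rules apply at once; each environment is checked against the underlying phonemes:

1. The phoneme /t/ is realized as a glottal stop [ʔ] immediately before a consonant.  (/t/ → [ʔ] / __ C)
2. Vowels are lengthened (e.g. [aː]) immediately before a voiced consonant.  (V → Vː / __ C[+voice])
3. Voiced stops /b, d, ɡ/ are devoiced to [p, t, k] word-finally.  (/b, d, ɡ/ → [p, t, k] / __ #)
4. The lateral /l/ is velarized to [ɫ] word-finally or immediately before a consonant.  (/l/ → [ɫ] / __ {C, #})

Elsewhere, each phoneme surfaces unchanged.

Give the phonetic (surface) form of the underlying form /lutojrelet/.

[lutoːjreːlet]

/l/ — word-initial; rule 4 does not apply here → [l].
/u/ (between /l/ and /t/) is in the target of rule 2 but the environment (before a voiced consonant) is not met → [u].
/t/ — between /u/ and /o/; rule 1 does not apply here → [t].
/o/ (between /t/ and /j/): before a voiced consonant, so rule 2 applies → [oː].
/j/ (between /o/ and /r/) is unaffected → [j].
/r/ (between /j/ and /e/) is unaffected → [r].
Rule 2 applies to /e/ (between /r/ and /l/: before a voiced consonant) → [eː].
/l/ (between /e/ and /e/): rule 4 targets it, but not word-finally or immediately before a consonant → unchanged [l].
/e/ (between /l/ and /t/): rule 2 targets it, but not before a voiced consonant → unchanged [e].
/t/ (word-final): rule 1 targets it, but not immediately before a consonant → unchanged [t].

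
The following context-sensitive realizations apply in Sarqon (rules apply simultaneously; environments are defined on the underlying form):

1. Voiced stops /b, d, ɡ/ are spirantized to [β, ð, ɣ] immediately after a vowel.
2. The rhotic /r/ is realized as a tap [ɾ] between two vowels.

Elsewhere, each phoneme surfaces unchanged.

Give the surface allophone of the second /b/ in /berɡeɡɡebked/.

/b/ (between /e/ and /k/): immediately after a vowel, so rule 1 applies → [β].

[β]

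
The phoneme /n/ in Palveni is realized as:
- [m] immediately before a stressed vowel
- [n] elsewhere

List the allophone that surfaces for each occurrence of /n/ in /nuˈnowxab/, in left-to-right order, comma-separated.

[n], [m]

Occurrence 1 (position 1): no conditioning environment matches → elsewhere allophone [n].
Occurrence 2 (position 3): immediately before a stressed vowel → [m].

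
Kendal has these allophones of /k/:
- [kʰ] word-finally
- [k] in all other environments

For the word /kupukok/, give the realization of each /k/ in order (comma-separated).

[k], [k], [kʰ]

Occurrence 1 (position 1): no conditioning environment matches → elsewhere allophone [k].
Occurrence 2 (position 5): no conditioning environment matches → elsewhere allophone [k].
Occurrence 3 (position 7): word-finally → [kʰ].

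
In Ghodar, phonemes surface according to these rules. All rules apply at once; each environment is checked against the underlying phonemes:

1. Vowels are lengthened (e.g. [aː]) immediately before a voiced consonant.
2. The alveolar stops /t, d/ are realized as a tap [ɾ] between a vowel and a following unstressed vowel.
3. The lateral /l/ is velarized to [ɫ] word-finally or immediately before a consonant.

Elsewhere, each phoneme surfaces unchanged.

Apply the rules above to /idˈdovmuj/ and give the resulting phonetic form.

[iːdˈdoːvmuːj]

/i/ meets the environment for rule 1 (before a voiced consonant) → [iː].
/d/ (between /i/ and /d/) fails the environment for rule 2, so it stays [d].
/d/ — between /d/ and /o/; rule 2 does not apply here → [d].
/o/ meets the environment for rule 1 (before a voiced consonant) → [oː].
/v/ — not in any rule's target class → [v].
/m/ (between /v/ and /u/): no rule targets it → [m].
/u/ (between /m/ and /j/): before a voiced consonant, so rule 1 applies → [uː].
/j/ — not in any rule's target class → [j].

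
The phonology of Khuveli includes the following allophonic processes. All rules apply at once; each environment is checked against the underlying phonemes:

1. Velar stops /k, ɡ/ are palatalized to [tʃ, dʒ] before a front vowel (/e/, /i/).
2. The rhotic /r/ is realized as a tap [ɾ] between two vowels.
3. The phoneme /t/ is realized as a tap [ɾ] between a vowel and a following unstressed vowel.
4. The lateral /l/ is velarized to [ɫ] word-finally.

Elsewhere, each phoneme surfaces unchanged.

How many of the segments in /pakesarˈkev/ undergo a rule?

2

Segments that undergo a rule: /k/ → [tʃ] (rule 1); /k/ → [tʃ] (rule 1).
All other segments surface unchanged.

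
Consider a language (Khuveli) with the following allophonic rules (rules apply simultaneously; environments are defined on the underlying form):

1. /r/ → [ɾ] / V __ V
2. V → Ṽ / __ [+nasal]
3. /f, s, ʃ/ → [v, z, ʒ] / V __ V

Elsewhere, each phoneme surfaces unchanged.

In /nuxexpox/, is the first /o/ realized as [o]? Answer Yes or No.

/o/ (between /p/ and /x/): rule 2 targets it, but not before a nasal consonant → unchanged [o].
The actual realization is [o], which matches [o].

Yes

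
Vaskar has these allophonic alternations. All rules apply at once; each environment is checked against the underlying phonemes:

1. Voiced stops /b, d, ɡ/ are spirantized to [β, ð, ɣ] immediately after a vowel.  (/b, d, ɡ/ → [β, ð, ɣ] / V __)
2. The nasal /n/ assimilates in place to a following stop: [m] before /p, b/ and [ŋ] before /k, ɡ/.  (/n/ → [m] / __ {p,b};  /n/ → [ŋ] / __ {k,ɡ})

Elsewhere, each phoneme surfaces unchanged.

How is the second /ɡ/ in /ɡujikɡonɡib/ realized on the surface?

[ɡ]

/ɡ/ — between /k/ and /o/; rule 1 does not apply here → [ɡ].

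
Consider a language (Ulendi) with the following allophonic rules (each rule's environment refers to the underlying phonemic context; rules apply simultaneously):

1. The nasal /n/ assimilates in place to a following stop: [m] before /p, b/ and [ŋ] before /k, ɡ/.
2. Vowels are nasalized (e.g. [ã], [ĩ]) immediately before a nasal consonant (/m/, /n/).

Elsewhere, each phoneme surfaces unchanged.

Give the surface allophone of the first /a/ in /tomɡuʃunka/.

/a/ — word-final; rule 2 does not apply here → [a].

[a]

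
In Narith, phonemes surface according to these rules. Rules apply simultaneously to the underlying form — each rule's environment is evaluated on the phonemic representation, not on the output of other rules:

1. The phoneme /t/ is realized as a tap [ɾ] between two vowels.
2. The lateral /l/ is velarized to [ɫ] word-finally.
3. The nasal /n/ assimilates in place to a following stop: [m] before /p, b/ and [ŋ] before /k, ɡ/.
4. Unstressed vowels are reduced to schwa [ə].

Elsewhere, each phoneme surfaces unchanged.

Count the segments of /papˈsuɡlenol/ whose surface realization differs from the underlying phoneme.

4

Segments that undergo a rule: /a/ → [ə] (rule 4); /e/ → [ə] (rule 4); /o/ → [ə] (rule 4); /l/ → [ɫ] (rule 2).
All other segments surface unchanged.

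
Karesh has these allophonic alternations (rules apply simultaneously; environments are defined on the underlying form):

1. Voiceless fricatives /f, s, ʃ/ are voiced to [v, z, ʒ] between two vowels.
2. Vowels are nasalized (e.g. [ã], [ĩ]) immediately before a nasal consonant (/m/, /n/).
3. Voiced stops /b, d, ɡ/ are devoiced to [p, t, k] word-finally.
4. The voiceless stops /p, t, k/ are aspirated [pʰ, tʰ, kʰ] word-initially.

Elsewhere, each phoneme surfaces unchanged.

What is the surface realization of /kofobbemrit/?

/k/ meets the environment for rule 4 (word-initially) → [kʰ].
/o/ (between /k/ and /f/) fails the environment for rule 2, so it stays [o].
/f/ (between /o/ and /o/): between two vowels, so rule 1 applies → [v].
/o/ (between /f/ and /b/): rule 2 targets it, but not before a nasal consonant → unchanged [o].
/b/ (between /o/ and /b/): rule 3 targets it, but not word-finally → unchanged [b].
/b/ (between /b/ and /e/) is in the target of rule 3 but the environment (word-finally) is not met → [b].
/e/ (between /b/ and /m/) occurs before a nasal consonant → [ẽ] by rule 2.
/m/ (between /e/ and /r/) is unaffected → [m].
/r/ (between /m/ and /i/) is unaffected → [r].
/i/ — between /r/ and /t/; rule 2 does not apply here → [i].
/t/ — word-final; rule 4 does not apply here → [t].

[kʰovobbẽmrit]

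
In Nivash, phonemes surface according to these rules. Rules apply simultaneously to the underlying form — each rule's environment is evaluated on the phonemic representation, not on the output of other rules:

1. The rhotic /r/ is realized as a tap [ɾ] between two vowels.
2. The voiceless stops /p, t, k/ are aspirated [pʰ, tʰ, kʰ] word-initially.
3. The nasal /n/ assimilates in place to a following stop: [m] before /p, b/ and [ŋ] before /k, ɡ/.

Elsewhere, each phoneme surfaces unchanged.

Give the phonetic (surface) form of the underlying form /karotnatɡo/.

/k/ — word-initial, word-initially — surfaces as [kʰ] (rule 2).
/a/ (between /k/ and /r/) is unaffected → [a].
/r/ meets the environment for rule 1 (between two vowels) → [ɾ].
/o/ (between /r/ and /t/) is unaffected → [o].
/t/ (between /o/ and /n/) fails the environment for rule 2, so it stays [t].
/n/ (between /t/ and /a/): rule 3 targets it, but not before a labial or velar stop → unchanged [n].
/a/ (between /n/ and /t/): no rule targets it → [a].
/t/ (between /a/ and /ɡ/): rule 2 targets it, but not word-initially → unchanged [t].
/ɡ/ (between /t/ and /o/): no rule targets it → [ɡ].
/o/ (word-final): no rule targets it → [o].

[kʰaɾotnatɡo]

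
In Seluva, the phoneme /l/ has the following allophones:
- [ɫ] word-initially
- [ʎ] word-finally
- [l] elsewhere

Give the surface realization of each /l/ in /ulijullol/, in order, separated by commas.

[l], [l], [l], [ʎ]

Occurrence 1 (position 2): no conditioning environment matches → elsewhere allophone [l].
Occurrence 2 (position 6): no conditioning environment matches → elsewhere allophone [l].
Occurrence 3 (position 7): no conditioning environment matches → elsewhere allophone [l].
Occurrence 4 (position 9): word-finally → [ʎ].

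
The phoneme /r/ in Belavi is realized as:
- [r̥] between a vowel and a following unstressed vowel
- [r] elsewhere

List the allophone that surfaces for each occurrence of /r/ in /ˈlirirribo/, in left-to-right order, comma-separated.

[r̥], [r], [r]

Occurrence 1 (position 3): between a vowel and a following unstressed vowel → [r̥].
Occurrence 2 (position 5): no conditioning environment matches → elsewhere allophone [r].
Occurrence 3 (position 6): no conditioning environment matches → elsewhere allophone [r].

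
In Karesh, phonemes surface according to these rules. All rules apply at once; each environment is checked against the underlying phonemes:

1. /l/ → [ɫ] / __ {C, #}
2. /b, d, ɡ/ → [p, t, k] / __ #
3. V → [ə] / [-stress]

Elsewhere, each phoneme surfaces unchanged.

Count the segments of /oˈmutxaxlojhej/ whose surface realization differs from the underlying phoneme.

Segments that undergo a rule: /o/ → [ə] (rule 3); /a/ → [ə] (rule 3); /o/ → [ə] (rule 3); /e/ → [ə] (rule 3).
All other segments surface unchanged.

4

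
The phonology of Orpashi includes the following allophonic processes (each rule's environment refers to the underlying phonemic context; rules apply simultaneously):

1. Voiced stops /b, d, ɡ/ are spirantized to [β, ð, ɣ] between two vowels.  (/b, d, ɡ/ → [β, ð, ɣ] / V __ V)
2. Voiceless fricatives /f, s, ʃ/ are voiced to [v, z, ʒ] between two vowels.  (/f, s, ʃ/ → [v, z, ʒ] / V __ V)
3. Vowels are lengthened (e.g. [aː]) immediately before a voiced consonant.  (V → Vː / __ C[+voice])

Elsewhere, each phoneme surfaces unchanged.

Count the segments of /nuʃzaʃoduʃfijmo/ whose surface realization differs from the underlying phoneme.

Segments that undergo a rule: /ʃ/ → [ʒ] (rule 2); /o/ → [oː] (rule 3); /d/ → [ð] (rule 1); /i/ → [iː] (rule 3).
All other segments surface unchanged.

4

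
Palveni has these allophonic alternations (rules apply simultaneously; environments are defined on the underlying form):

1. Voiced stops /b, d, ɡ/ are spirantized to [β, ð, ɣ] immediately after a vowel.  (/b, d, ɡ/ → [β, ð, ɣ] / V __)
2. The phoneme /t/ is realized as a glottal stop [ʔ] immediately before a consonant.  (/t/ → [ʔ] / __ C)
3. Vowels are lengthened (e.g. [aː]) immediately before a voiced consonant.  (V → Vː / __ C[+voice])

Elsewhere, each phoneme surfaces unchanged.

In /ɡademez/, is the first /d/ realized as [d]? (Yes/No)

/d/ (between /a/ and /e/): immediately after a vowel, so rule 1 applies → [ð].
The actual realization is [ð], not [d].

No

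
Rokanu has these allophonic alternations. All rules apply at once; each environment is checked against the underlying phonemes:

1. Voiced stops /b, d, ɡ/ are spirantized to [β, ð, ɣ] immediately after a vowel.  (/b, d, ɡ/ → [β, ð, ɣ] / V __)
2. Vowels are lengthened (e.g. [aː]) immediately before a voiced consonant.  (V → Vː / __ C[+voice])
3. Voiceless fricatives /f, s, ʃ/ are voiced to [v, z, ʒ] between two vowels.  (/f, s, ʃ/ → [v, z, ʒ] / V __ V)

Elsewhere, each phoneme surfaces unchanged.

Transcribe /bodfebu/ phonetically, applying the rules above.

/b/ — word-initial; rule 1 does not apply here → [b].
/o/ (between /b/ and /d/) occurs before a voiced consonant → [oː] by rule 2.
/d/ meets the environment for rule 1 (immediately after a vowel) → [ð].
/f/ (between /d/ and /e/) is in the target of rule 3 but the environment (between two vowels) is not met → [f].
/e/ meets the environment for rule 2 (before a voiced consonant) → [eː].
Rule 1 applies to /b/ (between /e/ and /u/: immediately after a vowel) → [β].
/u/ (word-final) fails the environment for rule 2, so it stays [u].

[boːðfeːβu]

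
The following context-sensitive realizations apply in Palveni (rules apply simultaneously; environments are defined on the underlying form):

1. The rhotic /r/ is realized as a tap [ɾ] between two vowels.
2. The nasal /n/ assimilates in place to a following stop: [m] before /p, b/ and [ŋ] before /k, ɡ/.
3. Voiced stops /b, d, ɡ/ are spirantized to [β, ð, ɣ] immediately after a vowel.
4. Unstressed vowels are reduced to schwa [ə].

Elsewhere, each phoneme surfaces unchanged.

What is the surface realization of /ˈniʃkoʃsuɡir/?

[ˈniʃkəʃsəɣər]

/n/ — word-initial; rule 2 does not apply here → [n].
/i/ (between /n/ and /ʃ/) is in the target of rule 4 but the environment (in an unstressed syllable) is not met → [i].
/ʃ/ stays [ʃ].
/k/ (between /ʃ/ and /o/) is unaffected → [k].
/o/ (between /k/ and /ʃ/): in an unstressed syllable, so rule 4 applies → [ə].
/ʃ/ (between /o/ and /s/): no rule targets it → [ʃ].
/s/ (between /ʃ/ and /u/): no rule targets it → [s].
Rule 4 applies to /u/ (between /s/ and /ɡ/: in an unstressed syllable) → [ə].
/ɡ/ — between /u/ and /i/, immediately after a vowel — surfaces as [ɣ] (rule 3).
/i/ meets the environment for rule 4 (in an unstressed syllable) → [ə].
/r/ (word-final) fails the environment for rule 1, so it stays [r].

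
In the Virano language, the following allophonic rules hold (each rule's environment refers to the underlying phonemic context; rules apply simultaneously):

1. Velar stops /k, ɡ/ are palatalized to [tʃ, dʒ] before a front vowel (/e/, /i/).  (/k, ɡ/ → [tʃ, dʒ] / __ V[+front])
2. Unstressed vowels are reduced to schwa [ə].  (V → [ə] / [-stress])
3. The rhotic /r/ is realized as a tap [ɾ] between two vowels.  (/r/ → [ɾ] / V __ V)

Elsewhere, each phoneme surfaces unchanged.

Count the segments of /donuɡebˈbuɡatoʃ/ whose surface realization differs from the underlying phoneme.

Segments that undergo a rule: /o/ → [ə] (rule 2); /u/ → [ə] (rule 2); /ɡ/ → [dʒ] (rule 1); /e/ → [ə] (rule 2); /a/ → [ə] (rule 2); /o/ → [ə] (rule 2).
All other segments surface unchanged.

6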